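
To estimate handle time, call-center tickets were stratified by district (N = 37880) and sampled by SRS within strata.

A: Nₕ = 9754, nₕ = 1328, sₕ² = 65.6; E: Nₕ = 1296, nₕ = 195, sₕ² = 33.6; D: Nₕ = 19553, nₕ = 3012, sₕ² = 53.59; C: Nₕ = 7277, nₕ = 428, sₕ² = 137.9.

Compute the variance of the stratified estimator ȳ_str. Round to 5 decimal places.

Var(ȳ_str) = Σₕ Wₕ²(1 − fₕ)sₕ²/nₕ with Wₕ = Nₕ/N, N = 37880.
A: Wₕ = 0.25749736; term = 0.25749736²·(1 − 0.13614927)·65.6/1328 = 0.0028293719.
E: Wₕ = 0.03421331; term = 0.03421331²·(1 − 0.15046296)·33.6/195 = 1.7134721 × 10^-4.
D: Wₕ = 0.51618268; term = 0.51618268²·(1 − 0.15404286)·53.59/3012 = 0.004010366.
C: Wₕ = 0.19210665; term = 0.19210665²·(1 − 0.05881545)·137.9/428 = 0.011191289.
Sum = 0.018202374.

0.01820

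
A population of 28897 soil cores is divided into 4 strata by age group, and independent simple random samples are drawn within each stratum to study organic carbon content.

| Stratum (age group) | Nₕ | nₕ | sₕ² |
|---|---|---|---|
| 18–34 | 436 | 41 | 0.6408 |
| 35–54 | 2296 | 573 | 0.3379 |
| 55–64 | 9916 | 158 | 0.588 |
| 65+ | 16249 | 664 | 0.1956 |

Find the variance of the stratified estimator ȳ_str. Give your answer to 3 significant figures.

Var(ȳ_str) = Σₕ Wₕ²(1 − fₕ)sₕ²/nₕ with Wₕ = Nₕ/N, N = 28897.
18–34: Wₕ = 0.01508807; term = 0.01508807²·(1 − 0.09403670)·0.6408/41 = 3.2234187 × 10^-6.
35–54: Wₕ = 0.07945461; term = 0.07945461²·(1 − 0.24956446)·0.3379/573 = 2.793735 × 10^-6.
55–64: Wₕ = 0.34314981; term = 0.34314981²·(1 − 0.01593384)·0.588/158 = 4.3123307 × 10^-4.
65+: Wₕ = 0.56230751; term = 0.56230751²·(1 − 0.04086405)·0.1956/664 = 8.9336452 × 10^-5.
Sum = 5.2658668 × 10^-4.

5.27 × 10^-4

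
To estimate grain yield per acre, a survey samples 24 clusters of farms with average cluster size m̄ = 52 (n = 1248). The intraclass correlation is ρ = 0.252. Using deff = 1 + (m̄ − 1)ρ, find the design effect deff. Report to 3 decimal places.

13.852

deff = 1 + (52 − 1)·0.252 = 1 + 12.852 = 13.852.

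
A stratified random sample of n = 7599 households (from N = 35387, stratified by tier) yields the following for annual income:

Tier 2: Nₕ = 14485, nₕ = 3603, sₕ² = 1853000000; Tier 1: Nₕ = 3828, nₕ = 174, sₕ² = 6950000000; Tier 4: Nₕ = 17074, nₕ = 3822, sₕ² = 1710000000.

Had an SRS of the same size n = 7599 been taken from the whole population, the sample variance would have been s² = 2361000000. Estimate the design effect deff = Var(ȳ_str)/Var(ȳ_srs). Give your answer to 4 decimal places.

Var(ȳ_str) = Σ Wₕ²(1−fₕ)sₕ²/nₕ with Wₕ = Nₕ/35387:
  Tier 2: (14485/35387)²·(1−3603/14485)·1853000000/3603 = 64736.749
  Tier 1: (3828/35387)²·(1−174/3828)·6950000000/174 = 446157.85
  Tier 4: (17074/35387)²·(1−3822/17074)·1710000000/3822 = 80841.552
  → Var(ȳ_str) = 591736.15.
Var(ȳ_srs) = (1 − 7599/35387)·2361000000/7599 = 243979.36.
deff = 591736.15 / 243979.36 = 2.4254.

2.4254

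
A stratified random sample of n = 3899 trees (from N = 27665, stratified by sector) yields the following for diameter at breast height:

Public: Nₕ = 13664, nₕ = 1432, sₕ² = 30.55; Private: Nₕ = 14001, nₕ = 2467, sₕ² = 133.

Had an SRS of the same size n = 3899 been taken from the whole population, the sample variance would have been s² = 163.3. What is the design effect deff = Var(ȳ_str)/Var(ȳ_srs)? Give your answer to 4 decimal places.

Var(ȳ_str) = Σ Wₕ²(1−fₕ)sₕ²/nₕ with Wₕ = Nₕ/27665:
  Public: (13664/27665)²·(1−1432/13664)·30.55/1432 = 0.004658887
  Private: (14001/27665)²·(1−2467/14001)·133/2467 = 0.011375229
  → Var(ȳ_str) = 0.016034116.
Var(ȳ_srs) = (1 − 3899/27665)·163.3/3899 = 0.035979769.
deff = 0.016034116 / 0.035979769 = 0.4456.

0.4456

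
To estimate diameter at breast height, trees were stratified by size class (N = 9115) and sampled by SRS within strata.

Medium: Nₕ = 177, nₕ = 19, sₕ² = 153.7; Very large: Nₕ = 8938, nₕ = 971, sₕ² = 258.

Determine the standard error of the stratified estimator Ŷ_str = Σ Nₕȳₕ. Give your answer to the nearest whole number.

4376

Var(Ŷ_str) = Σₕ Nₕ²(1 − fₕ)sₕ²/nₕ.
Medium: 177²·(1 − 19/177)·153.7/19 = 226230.22.
Very large: 8938²·(1 − 971/8938)·258/971 = 1.8920632 × 10^7.
Sum = 1.9146862 × 10^7.
SE = √(1.9146862 × 10^7) = 4376.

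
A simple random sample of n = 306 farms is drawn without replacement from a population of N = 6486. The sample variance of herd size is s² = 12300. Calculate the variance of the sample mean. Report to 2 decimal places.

38.30

Under SRS without replacement, Var(ȳ) = (1 − f)·s²/n with f = n/N = 306/6486 = 0.04717854.
Var(ȳ) = (1 − 0.04717854)·12300/306 = 0.95282146·40.196078 = 38.299686.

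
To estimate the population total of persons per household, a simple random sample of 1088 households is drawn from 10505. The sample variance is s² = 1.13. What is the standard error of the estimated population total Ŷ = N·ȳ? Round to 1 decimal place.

320.5

Var(Ŷ) = N²·Var(ȳ) = N²·(1 − n/N)·s²/n.
f = 1088/10505 = 0.10356973; Var(ȳ) = 0.89643027·1.13/1088 = 9.3103512 × 10^-4.
Var(Ŷ) = 10505² · (9.3103512 × 10^-4) = 102744.4.
SE(Ŷ) = √(102744.4) = 320.5.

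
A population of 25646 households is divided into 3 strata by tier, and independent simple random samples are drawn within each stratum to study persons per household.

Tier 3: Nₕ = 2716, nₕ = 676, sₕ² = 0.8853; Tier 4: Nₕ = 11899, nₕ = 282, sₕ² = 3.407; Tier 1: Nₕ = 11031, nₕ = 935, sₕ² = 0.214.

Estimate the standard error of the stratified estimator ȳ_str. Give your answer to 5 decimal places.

Var(ȳ_str) = Σₕ Wₕ²(1 − fₕ)sₕ²/nₕ with Wₕ = Nₕ/N, N = 25646.
Tier 3: Wₕ = 0.10590345; term = 0.10590345²·(1 − 0.24889543)·0.8853/676 = 1.1032258 × 10^-5.
Tier 4: Wₕ = 0.46397099; term = 0.46397099²·(1 − 0.02369947)·3.407/282 = 0.0025391491.
Tier 1: Wₕ = 0.43012556; term = 0.43012556²·(1 − 0.08476113)·0.214/935 = 3.8754944 × 10^-5.
Sum = 0.0025889363.
SE = √(0.0025889363) = 0.05088.

0.05088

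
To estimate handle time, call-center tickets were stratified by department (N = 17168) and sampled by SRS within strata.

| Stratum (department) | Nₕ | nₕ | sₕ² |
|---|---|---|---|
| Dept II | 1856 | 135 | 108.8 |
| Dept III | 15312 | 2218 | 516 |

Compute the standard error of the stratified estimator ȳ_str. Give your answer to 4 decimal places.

Var(ȳ_str) = Σₕ Wₕ²(1 − fₕ)sₕ²/nₕ with Wₕ = Nₕ/N, N = 17168.
Dept II: Wₕ = 0.10810811; term = 0.10810811²·(1 − 0.07273707)·108.8/135 = 0.0087340276.
Dept III: Wₕ = 0.89189189; term = 0.89189189²·(1 − 0.14485371)·516/2218 = 0.15825338.
Sum = 0.16698741.
SE = √(0.16698741) = 0.4086.

0.4086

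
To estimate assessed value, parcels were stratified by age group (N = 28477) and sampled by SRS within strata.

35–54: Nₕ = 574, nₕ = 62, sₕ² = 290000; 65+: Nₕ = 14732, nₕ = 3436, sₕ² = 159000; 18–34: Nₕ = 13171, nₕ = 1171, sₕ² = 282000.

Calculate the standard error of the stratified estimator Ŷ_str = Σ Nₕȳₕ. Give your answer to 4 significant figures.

217100

Var(Ŷ_str) = Σₕ Nₕ²(1 − fₕ)sₕ²/nₕ.
35–54: 574²·(1 − 62/574)·290000/62 = 1.3746374 × 10^9.
65+: 14732²·(1 − 3436/14732)·159000/3436 = 7.7007028 × 10^9.
18–34: 13171²·(1 − 1171/13171)·282000/1171 = 3.8062053 × 10^10.
Sum = 4.7137393 × 10^10.
SE = √(4.7137393 × 10^10) = 217100.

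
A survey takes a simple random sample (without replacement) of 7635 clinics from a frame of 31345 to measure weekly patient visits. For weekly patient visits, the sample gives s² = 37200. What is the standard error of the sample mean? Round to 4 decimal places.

1.9198

Under SRS without replacement, Var(ȳ) = (1 − f)·s²/n with f = n/N = 7635/31345 = 0.24357952.
Var(ȳ) = (1 − 0.24357952)·37200/7635 = 0.75642048·4.8722986 = 3.6855065.
SE(ȳ) = √(3.6855065) = 1.9198.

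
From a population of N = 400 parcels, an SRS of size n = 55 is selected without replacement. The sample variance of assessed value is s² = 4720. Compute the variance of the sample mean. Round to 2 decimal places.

Under SRS without replacement, Var(ȳ) = (1 − f)·s²/n with f = n/N = 55/400 = 0.13750000.
Var(ȳ) = (1 − 0.13750000)·4720/55 = 0.86250000·85.818182 = 74.018182.

74.02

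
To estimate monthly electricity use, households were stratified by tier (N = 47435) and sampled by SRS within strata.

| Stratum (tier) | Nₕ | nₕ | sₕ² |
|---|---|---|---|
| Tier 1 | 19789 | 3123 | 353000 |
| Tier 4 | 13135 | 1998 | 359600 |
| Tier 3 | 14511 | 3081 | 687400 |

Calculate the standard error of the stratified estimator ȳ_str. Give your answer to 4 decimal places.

Var(ȳ_str) = Σₕ Wₕ²(1 − fₕ)sₕ²/nₕ with Wₕ = Nₕ/N, N = 47435.
Tier 1: Wₕ = 0.41718141; term = 0.41718141²·(1 − 0.15781495)·353000/3123 = 16.56762.
Tier 4: Wₕ = 0.27690524; term = 0.27690524²·(1 − 0.15211268)·359600/1998 = 11.701046.
Tier 3: Wₕ = 0.30591336; term = 0.30591336²·(1 − 0.21232169)·687400/3081 = 16.446125.
Sum = 44.714791.
SE = √(44.714791) = 6.6869.

6.6869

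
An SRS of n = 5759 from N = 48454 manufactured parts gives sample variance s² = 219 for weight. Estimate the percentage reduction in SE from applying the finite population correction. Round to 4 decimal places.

f = n/N = 5759/48454 = 0.11885500.
SE_no-fpc = √(s²/n) = 0.19500624; SE_fpc = √((1−f)s²/n) = 0.18305104.
Ratio = √(1−f) = 0.93869324. Reduction = 100·(1 − 0.93869324) = 6.1307%.

6.1307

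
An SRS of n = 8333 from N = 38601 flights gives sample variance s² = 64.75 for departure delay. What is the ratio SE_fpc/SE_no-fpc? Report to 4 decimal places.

0.8855

f = n/N = 8333/38601 = 0.21587524.
SE_no-fpc = √(s²/n) = 0.088149366; SE_fpc = √((1−f)s²/n) = 0.078056986.
Ratio = √(1−f) = 0.88550820.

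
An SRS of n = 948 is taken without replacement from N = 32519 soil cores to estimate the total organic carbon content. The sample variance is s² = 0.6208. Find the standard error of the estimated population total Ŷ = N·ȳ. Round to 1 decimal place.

Var(Ŷ) = N²·Var(ȳ) = N²·(1 − n/N)·s²/n.
f = 948/32519 = 0.02915219; Var(ȳ) = 0.97084781·0.6208/948 = 6.3576194 × 10^-4.
Var(Ŷ) = 32519² · (6.3576194 × 10^-4) = 672308.94.
SE(Ŷ) = √(672308.94) = 819.9.

819.9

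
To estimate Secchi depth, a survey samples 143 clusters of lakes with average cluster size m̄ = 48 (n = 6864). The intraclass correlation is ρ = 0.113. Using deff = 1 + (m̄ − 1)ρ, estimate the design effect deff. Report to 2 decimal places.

6.31

deff = 1 + (48 − 1)·0.113 = 1 + 5.311 = 6.311.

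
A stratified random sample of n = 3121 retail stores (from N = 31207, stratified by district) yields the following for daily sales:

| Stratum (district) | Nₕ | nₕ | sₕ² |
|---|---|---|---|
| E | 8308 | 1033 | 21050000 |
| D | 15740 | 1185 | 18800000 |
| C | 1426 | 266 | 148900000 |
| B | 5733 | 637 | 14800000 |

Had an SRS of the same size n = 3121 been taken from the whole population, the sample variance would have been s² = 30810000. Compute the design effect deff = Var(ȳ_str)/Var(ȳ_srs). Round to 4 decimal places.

Var(ȳ_str) = Σ Wₕ²(1−fₕ)sₕ²/nₕ with Wₕ = Nₕ/31207:
  E: (8308/31207)²·(1−1033/8308)·21050000/1033 = 1264.67
  D: (15740/31207)²·(1−1185/15740)·18800000/1185 = 3732.0925
  C: (1426/31207)²·(1−266/1426)·148900000/266 = 950.79422
  B: (5733/31207)²·(1−637/5733)·14800000/637 = 696.9949
  → Var(ȳ_str) = 6644.5516.
Var(ȳ_srs) = (1 − 3121/31207)·30810000/3121 = 8884.5575.
deff = 6644.5516 / 8884.5575 = 0.7479.

0.7479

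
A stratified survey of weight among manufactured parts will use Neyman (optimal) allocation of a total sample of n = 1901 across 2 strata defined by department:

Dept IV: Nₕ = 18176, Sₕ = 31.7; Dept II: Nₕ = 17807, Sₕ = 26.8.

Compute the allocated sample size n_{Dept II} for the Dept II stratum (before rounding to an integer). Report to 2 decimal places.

Neyman allocation: nₕ = n·NₕSₕ / Σⱼ NⱼSⱼ.
Σ NⱼSⱼ = 18176·31.7 + 17807·26.8 = 1.0534068 × 10^6.
n_{Dept II} = 1901·17807·26.8 / (1.0534068 × 10^6) = 861.21.

861.21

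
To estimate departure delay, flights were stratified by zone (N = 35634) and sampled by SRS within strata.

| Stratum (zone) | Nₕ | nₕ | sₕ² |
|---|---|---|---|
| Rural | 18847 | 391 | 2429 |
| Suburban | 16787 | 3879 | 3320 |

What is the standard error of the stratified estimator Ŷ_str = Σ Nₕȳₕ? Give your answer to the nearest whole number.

Var(Ŷ_str) = Σₕ Nₕ²(1 − fₕ)sₕ²/nₕ.
Rural: 18847²·(1 − 391/18847)·2429/391 = 2.1608796 × 10^9.
Suburban: 16787²·(1 − 3879/16787)·3320/3879 = 1.8546004 × 10^8.
Sum = 2.3463396 × 10^9.
SE = √(2.3463396 × 10^9) = 48439.

48439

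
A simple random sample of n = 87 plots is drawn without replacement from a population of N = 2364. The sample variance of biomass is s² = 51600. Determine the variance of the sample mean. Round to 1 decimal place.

571.3

Under SRS without replacement, Var(ȳ) = (1 − f)·s²/n with f = n/N = 87/2364 = 0.03680203.
Var(ȳ) = (1 − 0.03680203)·51600/87 = 0.96319797·593.10345 = 571.27604.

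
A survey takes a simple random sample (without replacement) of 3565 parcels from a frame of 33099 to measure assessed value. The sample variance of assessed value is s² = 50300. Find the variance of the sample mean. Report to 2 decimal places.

Under SRS without replacement, Var(ȳ) = (1 − f)·s²/n with f = n/N = 3565/33099 = 0.10770718.
Var(ȳ) = (1 − 0.10770718)·50300/3565 = 0.89229282·14.109397 = 12.589714.

12.59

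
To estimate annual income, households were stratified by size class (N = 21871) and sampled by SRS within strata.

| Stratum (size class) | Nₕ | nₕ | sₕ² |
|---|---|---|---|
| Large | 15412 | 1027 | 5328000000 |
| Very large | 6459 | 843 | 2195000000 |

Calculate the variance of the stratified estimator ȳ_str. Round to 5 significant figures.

Var(ȳ_str) = Σₕ Wₕ²(1 − fₕ)sₕ²/nₕ with Wₕ = Nₕ/N, N = 21871.
Large: Wₕ = 0.70467743; term = 0.70467743²·(1 − 0.06663639)·5328000000/1027 = 2.4045032 × 10^6.
Very large: Wₕ = 0.29532257; term = 0.29532257²·(1 − 0.13051556)·2195000000/843 = 197452.23.
Sum = 2.6019554 × 10^6.

2.6020 × 10^6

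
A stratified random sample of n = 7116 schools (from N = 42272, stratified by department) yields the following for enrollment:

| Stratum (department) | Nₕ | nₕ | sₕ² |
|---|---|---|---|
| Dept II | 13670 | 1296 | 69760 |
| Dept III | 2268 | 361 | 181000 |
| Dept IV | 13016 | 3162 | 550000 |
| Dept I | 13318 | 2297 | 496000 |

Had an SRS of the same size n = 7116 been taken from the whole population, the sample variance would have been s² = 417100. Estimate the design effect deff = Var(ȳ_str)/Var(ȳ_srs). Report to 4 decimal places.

0.7494

Var(ȳ_str) = Σ Wₕ²(1−fₕ)sₕ²/nₕ with Wₕ = Nₕ/42272:
  Dept II: (13670/42272)²·(1−1296/13670)·69760/1296 = 5.0953557
  Dept III: (2268/42272)²·(1−361/2268)·181000/361 = 1.2135552
  Dept IV: (13016/42272)²·(1−3162/13016)·550000/3162 = 12.484908
  Dept I: (13318/42272)²·(1−2297/13318)·496000/2297 = 17.736793
  → Var(ȳ_str) = 36.530612.
Var(ȳ_srs) = (1 − 7116/42272)·417100/7116 = 48.747339.
deff = 36.530612 / 48.747339 = 0.7494.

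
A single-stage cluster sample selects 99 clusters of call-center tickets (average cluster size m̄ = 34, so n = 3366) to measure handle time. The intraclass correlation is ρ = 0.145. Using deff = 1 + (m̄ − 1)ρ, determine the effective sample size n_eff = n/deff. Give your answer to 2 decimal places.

deff = 1 + (34 − 1)·0.145 = 1 + 4.785 = 5.785.
n_eff = 3366 / 5.785 = 581.85.

581.85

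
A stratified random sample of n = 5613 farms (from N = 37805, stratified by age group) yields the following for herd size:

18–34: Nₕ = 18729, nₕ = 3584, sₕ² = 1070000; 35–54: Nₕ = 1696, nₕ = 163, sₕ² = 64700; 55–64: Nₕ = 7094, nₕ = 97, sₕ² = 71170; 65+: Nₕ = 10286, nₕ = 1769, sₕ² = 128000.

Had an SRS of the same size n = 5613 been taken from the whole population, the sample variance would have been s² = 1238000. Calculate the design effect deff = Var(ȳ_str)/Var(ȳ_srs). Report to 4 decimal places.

Var(ȳ_str) = Σ Wₕ²(1−fₕ)sₕ²/nₕ with Wₕ = Nₕ/37805:
  18–34: (18729/37805)²·(1−3584/18729)·1070000/3584 = 59.251747
  35–54: (1696/37805)²·(1−163/1696)·64700/163 = 0.72208146
  55–64: (7094/37805)²·(1−97/7094)·71170/97 = 25.481783
  65+: (10286/37805)²·(1−1769/10286)·128000/1769 = 4.4352369
  → Var(ȳ_str) = 89.890848.
Var(ȳ_srs) = (1 − 5613/37805)·1238000/5613 = 187.81242.
deff = 89.890848 / 187.81242 = 0.4786.

0.4786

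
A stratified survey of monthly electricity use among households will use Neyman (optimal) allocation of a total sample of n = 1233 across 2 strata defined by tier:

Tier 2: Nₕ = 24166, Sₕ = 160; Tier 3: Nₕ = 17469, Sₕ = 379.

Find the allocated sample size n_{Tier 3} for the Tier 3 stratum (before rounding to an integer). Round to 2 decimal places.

778.41

Neyman allocation: nₕ = n·NₕSₕ / Σⱼ NⱼSⱼ.
Σ NⱼSⱼ = 24166·160 + 17469·379 = 1.0487311 × 10^7.
n_{Tier 3} = 1233·17469·379 / (1.0487311 × 10^7) = 778.41.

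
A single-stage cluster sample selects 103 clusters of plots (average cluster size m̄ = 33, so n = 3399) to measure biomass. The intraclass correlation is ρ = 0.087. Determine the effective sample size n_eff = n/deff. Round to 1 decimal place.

deff = 1 + (33 − 1)·0.087 = 1 + 2.784 = 3.784.
n_eff = 3399 / 3.784 = 898.3.

898.3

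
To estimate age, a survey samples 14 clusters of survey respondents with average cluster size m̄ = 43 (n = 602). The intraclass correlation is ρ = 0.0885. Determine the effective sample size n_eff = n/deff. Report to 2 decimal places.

deff = 1 + (43 − 1)·0.0885 = 1 + 3.717 = 4.717.
n_eff = 602 / 4.717 = 127.62.

127.62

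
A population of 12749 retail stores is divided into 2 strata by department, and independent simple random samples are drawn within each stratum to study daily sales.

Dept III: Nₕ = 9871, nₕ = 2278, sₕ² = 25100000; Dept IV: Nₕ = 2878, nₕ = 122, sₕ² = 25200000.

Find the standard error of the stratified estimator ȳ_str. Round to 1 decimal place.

123.1

Var(ȳ_str) = Σₕ Wₕ²(1 − fₕ)sₕ²/nₕ with Wₕ = Nₕ/N, N = 12749.
Dept III: Wₕ = 0.77425680; term = 0.77425680²·(1 − 0.23077702)·25100000/2278 = 5080.9195.
Dept IV: Wₕ = 0.22574320; term = 0.22574320²·(1 − 0.04239055)·25200000/122 = 10079.952.
Sum = 15160.872.
SE = √(15160.872) = 123.1.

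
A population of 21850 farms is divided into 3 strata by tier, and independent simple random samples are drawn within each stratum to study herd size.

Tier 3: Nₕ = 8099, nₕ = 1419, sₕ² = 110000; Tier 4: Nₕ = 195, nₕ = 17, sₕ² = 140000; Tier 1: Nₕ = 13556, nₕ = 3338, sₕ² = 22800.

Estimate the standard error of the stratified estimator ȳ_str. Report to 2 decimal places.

3.37

Var(ȳ_str) = Σₕ Wₕ²(1 − fₕ)sₕ²/nₕ with Wₕ = Nₕ/N, N = 21850.
Tier 3: Wₕ = 0.37066362; term = 0.37066362²·(1 − 0.17520682)·110000/1419 = 8.784464.
Tier 4: Wₕ = 0.00892449; term = 0.00892449²·(1 − 0.08717949)·140000/17 = 0.59872976.
Tier 1: Wₕ = 0.62041190; term = 0.62041190²·(1 − 0.24623783)·22800/3338 = 1.9817236.
Sum = 11.364917.
SE = √(11.364917) = 3.37.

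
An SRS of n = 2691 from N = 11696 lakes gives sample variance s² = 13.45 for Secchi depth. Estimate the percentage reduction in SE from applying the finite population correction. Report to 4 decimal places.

f = n/N = 2691/11696 = 0.23007866.
SE_no-fpc = √(s²/n) = 0.070697539; SE_fpc = √((1−f)s²/n) = 0.06203367.
Ratio = √(1−f) = 0.87745162. Reduction = 100·(1 − 0.87745162) = 12.2548%.

12.2548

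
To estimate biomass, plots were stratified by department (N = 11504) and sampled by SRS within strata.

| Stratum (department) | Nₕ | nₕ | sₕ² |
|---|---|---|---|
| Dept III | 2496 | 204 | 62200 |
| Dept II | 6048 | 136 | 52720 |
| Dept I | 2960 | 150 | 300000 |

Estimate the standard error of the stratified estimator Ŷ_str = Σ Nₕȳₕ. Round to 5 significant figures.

179560

Var(Ŷ_str) = Σₕ Nₕ²(1 − fₕ)sₕ²/nₕ.
Dept III: 2496²·(1 − 204/2496)·62200/204 = 1.7442929 × 10^9.
Dept II: 6048²·(1 − 136/6048)·52720/136 = 1.3860621 × 10^10.
Dept I: 2960²·(1 − 150/2960)·300000/150 = 1.66352 × 10^10.
Sum = 3.2240114 × 10^10.
SE = √(3.2240114 × 10^10) = 179560.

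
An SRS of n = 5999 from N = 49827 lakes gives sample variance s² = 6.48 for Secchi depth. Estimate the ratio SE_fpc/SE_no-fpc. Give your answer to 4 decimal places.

f = n/N = 5999/49827 = 0.12039657.
SE_no-fpc = √(s²/n) = 0.032866092; SE_fpc = √((1−f)s²/n) = 0.03082418.
Ratio = √(1−f) = 0.93787175.

0.9379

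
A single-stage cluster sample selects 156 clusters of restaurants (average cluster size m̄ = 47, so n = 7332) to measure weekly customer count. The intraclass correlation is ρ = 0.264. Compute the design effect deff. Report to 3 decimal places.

deff = 1 + (47 − 1)·0.264 = 1 + 12.144 = 13.144.

13.144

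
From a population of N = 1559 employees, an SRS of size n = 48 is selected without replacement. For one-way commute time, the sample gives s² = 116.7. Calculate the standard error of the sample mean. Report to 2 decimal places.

1.54

Under SRS without replacement, Var(ȳ) = (1 − f)·s²/n with f = n/N = 48/1559 = 0.03078897.
Var(ȳ) = (1 − 0.03078897)·116.7/48 = 0.96921103·2.43125 = 2.3563943.
SE(ȳ) = √(2.3563943) = 1.54.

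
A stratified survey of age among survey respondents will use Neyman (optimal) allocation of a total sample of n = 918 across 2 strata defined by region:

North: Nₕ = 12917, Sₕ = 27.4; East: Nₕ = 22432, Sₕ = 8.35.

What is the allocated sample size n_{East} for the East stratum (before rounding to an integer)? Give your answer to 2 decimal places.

Neyman allocation: nₕ = n·NₕSₕ / Σⱼ NⱼSⱼ.
Σ NⱼSⱼ = 12917·27.4 + 22432·8.35 = 541233.
n_{East} = 918·22432·8.35 / 541233 = 317.70.

317.70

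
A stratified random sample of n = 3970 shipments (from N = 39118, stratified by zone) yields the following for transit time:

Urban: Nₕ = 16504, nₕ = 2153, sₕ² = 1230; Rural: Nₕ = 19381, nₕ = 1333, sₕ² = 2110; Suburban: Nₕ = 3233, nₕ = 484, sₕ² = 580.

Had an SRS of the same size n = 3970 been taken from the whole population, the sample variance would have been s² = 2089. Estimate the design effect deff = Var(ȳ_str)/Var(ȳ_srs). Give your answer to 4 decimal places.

0.9671

Var(ȳ_str) = Σ Wₕ²(1−fₕ)sₕ²/nₕ with Wₕ = Nₕ/39118:
  Urban: (16504/39118)²·(1−2153/16504)·1230/2153 = 0.088425836
  Rural: (19381/39118)²·(1−1333/19381)·2110/1333 = 0.36182976
  Suburban: (3233/39118)²·(1−484/3233)·580/484 = 0.0069600088
  → Var(ȳ_str) = 0.4572156.
Var(ȳ_srs) = (1 − 3970/39118)·2089/3970 = 0.47279395.
deff = 0.4572156 / 0.47279395 = 0.9671.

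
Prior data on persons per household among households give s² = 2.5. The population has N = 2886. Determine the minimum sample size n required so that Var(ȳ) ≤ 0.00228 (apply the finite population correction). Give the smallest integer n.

Without fpc, n₀ = s²/D = 2.5/0.00228 = 1096.4912.
With fpc, (1 − n/N)·s²/n ≤ D requires n ≥ n₀/(1 + n₀/N) = 1096.4912/(1 + 1096.4912/2886) = 794.5965.
Rounding up, n = 795.

795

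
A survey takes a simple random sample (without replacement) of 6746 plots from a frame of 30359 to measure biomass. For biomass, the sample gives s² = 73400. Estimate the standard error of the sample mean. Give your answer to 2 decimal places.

2.91

Under SRS without replacement, Var(ȳ) = (1 − f)·s²/n with f = n/N = 6746/30359 = 0.22220758.
Var(ȳ) = (1 − 0.22220758)·73400/6746 = 0.77779242·10.880522 = 8.4627873.
SE(ȳ) = √(8.4627873) = 2.91.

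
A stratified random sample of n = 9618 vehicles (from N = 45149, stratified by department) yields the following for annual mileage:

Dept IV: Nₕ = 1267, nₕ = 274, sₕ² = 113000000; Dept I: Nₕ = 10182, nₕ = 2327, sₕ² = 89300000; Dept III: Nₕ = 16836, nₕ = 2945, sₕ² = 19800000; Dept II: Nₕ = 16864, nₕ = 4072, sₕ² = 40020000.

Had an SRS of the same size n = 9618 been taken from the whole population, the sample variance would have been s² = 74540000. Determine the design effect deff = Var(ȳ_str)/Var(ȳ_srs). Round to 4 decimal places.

0.5856

Var(ȳ_str) = Σ Wₕ²(1−fₕ)sₕ²/nₕ with Wₕ = Nₕ/45149:
  Dept IV: (1267/45149)²·(1−274/1267)·113000000/274 = 254.54084
  Dept I: (10182/45149)²·(1−2327/10182)·89300000/2327 = 1505.6987
  Dept III: (16836/45149)²·(1−2945/16836)·19800000/2945 = 771.35811
  Dept II: (16864/45149)²·(1−4072/16864)·40020000/4072 = 1040.0928
  → Var(ȳ_str) = 3571.6905.
Var(ȳ_srs) = (1 − 9618/45149)·74540000/9618 = 6099.0741.
deff = 3571.6905 / 6099.0741 = 0.5856.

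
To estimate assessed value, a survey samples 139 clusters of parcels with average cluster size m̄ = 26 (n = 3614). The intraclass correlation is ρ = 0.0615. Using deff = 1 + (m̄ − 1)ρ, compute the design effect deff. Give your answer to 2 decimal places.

2.54

deff = 1 + (26 − 1)·0.0615 = 1 + 1.5375 = 2.5375.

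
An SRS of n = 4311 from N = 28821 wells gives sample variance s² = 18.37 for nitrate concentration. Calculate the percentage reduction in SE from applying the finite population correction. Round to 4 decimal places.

f = n/N = 4311/28821 = 0.14957843.
SE_no-fpc = √(s²/n) = 0.065277809; SE_fpc = √((1−f)s²/n) = 0.060198088.
Ratio = √(1−f) = 0.92218304. Reduction = 100·(1 − 0.92218304) = 7.7817%.

7.7817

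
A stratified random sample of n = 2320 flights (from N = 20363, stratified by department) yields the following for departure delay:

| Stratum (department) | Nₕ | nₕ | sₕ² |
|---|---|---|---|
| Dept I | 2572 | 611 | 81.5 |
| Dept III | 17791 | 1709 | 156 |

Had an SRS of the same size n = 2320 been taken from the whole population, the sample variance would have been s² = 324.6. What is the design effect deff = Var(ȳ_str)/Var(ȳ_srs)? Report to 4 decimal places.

0.5211

Var(ȳ_str) = Σ Wₕ²(1−fₕ)sₕ²/nₕ with Wₕ = Nₕ/20363:
  Dept I: (2572/20363)²·(1−611/2572)·81.5/611 = 0.0016224878
  Dept III: (17791/20363)²·(1−1709/17791)·156/1709 = 0.062985333
  → Var(ȳ_str) = 0.064607821.
Var(ȳ_srs) = (1 − 2320/20363)·324.6/2320 = 0.12397312.
deff = 0.064607821 / 0.12397312 = 0.5211.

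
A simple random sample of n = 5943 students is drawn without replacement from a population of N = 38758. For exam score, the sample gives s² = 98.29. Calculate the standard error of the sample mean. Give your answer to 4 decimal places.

Under SRS without replacement, Var(ȳ) = (1 − f)·s²/n with f = n/N = 5943/38758 = 0.15333609.
Var(ȳ) = (1 − 0.15333609)·98.29/5943 = 0.84666391·0.016538785 = 0.014002793.
SE(ȳ) = √(0.014002793) = 0.1183.

0.1183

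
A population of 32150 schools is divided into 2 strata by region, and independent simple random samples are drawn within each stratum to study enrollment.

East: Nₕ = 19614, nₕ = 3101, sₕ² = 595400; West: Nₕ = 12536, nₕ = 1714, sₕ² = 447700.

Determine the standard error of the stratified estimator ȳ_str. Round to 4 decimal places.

Var(ȳ_str) = Σₕ Wₕ²(1 − fₕ)sₕ²/nₕ with Wₕ = Nₕ/N, N = 32150.
East: Wₕ = 0.61007776; term = 0.61007776²·(1 − 0.15810136)·595400/3101 = 60.164077.
West: Wₕ = 0.38992224; term = 0.38992224²·(1 − 0.13672623)·447700/1714 = 34.283159.
Sum = 94.447236.
SE = √(94.447236) = 9.7184.

9.7184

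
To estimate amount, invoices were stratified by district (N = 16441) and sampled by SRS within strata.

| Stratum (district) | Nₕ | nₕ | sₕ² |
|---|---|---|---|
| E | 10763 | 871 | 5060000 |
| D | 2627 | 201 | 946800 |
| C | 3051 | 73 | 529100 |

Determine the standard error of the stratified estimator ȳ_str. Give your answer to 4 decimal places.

51.4090

Var(ȳ_str) = Σₕ Wₕ²(1 − fₕ)sₕ²/nₕ with Wₕ = Nₕ/N, N = 16441.
E: Wₕ = 0.65464388; term = 0.65464388²·(1 − 0.08092539)·5060000/871 = 2288.1967.
D: Wₕ = 0.15978347; term = 0.15978347²·(1 − 0.07651313)·946800/201 = 111.05973.
C: Wₕ = 0.18557265; term = 0.18557265²·(1 − 0.02392658)·529100/73 = 243.62696.
Sum = 2642.8834.
SE = √(2642.8834) = 51.4090.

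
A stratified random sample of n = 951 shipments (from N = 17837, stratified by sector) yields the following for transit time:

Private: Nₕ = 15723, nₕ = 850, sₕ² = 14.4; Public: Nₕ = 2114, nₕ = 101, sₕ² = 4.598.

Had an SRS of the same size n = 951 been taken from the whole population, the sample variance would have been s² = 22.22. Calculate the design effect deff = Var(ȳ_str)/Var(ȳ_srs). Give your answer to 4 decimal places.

0.5905

Var(ȳ_str) = Σ Wₕ²(1−fₕ)sₕ²/nₕ with Wₕ = Nₕ/17837:
  Private: (15723/17837)²·(1−850/15723)·14.4/850 = 0.012451852
  Public: (2114/17837)²·(1−101/2114)·4.598/101 = 6.0890947 × 10^-4
  → Var(ȳ_str) = 0.013060761.
Var(ȳ_srs) = (1 − 951/17837)·22.22/951 = 0.022119154.
deff = 0.013060761 / 0.022119154 = 0.5905.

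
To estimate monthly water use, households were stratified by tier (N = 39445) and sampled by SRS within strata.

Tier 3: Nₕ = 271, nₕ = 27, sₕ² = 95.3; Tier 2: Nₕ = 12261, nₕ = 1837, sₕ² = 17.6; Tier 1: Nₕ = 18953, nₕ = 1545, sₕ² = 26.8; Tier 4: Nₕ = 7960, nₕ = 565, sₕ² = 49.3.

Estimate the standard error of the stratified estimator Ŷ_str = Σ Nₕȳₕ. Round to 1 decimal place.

Var(Ŷ_str) = Σₕ Nₕ²(1 − fₕ)sₕ²/nₕ.
Tier 3: 271²·(1 − 27/271)·95.3/27 = 233393.23.
Tier 2: 12261²·(1 − 1837/12261)·17.6/1837 = 1.2245141 × 10^6.
Tier 1: 18953²·(1 − 1545/18953)·26.8/1545 = 5.7231239 × 10^6.
Tier 4: 7960²·(1 − 565/7960)·49.3/565 = 5.1362921 × 10^6.
Sum = 1.2317323 × 10^7.
SE = √(1.2317323 × 10^7) = 3509.6.

3509.6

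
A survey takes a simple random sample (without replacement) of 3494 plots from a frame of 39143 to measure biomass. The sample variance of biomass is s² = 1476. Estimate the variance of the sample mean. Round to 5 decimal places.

Under SRS without replacement, Var(ȳ) = (1 − f)·s²/n with f = n/N = 3494/39143 = 0.08926245.
Var(ȳ) = (1 − 0.08926245)·1476/3494 = 0.91073755·0.42243847 = 0.38473057.

0.38473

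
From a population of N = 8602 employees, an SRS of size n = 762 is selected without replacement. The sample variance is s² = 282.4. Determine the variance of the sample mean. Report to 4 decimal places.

0.3378

Under SRS without replacement, Var(ȳ) = (1 − f)·s²/n with f = n/N = 762/8602 = 0.08858405.
Var(ȳ) = (1 − 0.08858405)·282.4/762 = 0.91141595·0.37060367 = 0.3377741.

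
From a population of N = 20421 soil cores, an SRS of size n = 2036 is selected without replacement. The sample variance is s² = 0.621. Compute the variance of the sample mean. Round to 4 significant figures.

2.746 × 10^-4

Under SRS without replacement, Var(ȳ) = (1 − f)·s²/n with f = n/N = 2036/20421 = 0.09970129.
Var(ȳ) = (1 − 0.09970129)·0.621/2036 = 0.90029871·3.0500982 × 10^-4 = 2.7459995 × 10^-4.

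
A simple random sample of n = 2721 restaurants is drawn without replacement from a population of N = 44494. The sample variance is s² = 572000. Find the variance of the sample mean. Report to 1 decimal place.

Under SRS without replacement, Var(ȳ) = (1 − f)·s²/n with f = n/N = 2721/44494 = 0.06115431.
Var(ȳ) = (1 − 0.06115431)·572000/2721 = 0.93884569·210.21683 = 197.36117.

197.4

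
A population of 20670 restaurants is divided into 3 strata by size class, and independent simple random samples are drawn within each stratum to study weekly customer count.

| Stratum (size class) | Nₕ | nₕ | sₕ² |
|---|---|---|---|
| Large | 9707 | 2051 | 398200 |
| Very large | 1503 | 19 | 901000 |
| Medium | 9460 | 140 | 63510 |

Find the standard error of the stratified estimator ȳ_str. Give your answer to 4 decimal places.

19.3635

Var(ȳ_str) = Σₕ Wₕ²(1 − fₕ)sₕ²/nₕ with Wₕ = Nₕ/N, N = 20670.
Large: Wₕ = 0.46961780; term = 0.46961780²·(1 − 0.21129082)·398200/2051 = 33.770819.
Very large: Wₕ = 0.07271408; term = 0.07271408²·(1 − 0.01264138)·901000/19 = 247.56151.
Medium: Wₕ = 0.45766812; term = 0.45766812²·(1 − 0.01479915)·63510/140 = 93.613864.
Sum = 374.94619.
SE = √(374.94619) = 19.3635.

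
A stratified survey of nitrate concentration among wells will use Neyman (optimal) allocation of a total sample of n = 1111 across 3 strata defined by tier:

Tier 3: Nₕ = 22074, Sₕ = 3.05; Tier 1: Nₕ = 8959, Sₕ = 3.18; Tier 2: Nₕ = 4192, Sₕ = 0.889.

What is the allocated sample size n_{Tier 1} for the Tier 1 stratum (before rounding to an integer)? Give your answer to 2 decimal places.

Neyman allocation: nₕ = n·NₕSₕ / Σⱼ NⱼSⱼ.
Σ NⱼSⱼ = 22074·3.05 + 8959·3.18 + 4192·0.889 = 99542.008.
n_{Tier 1} = 1111·8959·3.18 / 99542.008 = 317.98.

317.98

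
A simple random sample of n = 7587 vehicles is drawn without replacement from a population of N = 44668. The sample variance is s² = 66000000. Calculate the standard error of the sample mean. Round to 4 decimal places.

Under SRS without replacement, Var(ȳ) = (1 − f)·s²/n with f = n/N = 7587/44668 = 0.16985314.
Var(ȳ) = (1 − 0.16985314)·66000000/7587 = 0.83014686·8699.0905 = 7221.5227.
SE(ȳ) = √(7221.5227) = 84.9795.

84.9795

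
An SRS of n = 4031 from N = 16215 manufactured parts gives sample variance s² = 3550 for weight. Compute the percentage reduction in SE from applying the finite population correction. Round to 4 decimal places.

f = n/N = 4031/16215 = 0.24859698.
SE_no-fpc = √(s²/n) = 0.93844274; SE_fpc = √((1−f)s²/n) = 0.81347507.
Ratio = √(1−f) = 0.86683506. Reduction = 100·(1 − 0.86683506) = 13.3165%.

13.3165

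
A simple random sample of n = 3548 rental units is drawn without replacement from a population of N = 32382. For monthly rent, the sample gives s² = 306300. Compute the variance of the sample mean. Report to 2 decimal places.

Under SRS without replacement, Var(ȳ) = (1 − f)·s²/n with f = n/N = 3548/32382 = 0.10956704.
Var(ȳ) = (1 − 0.10956704)·306300/3548 = 0.89043296·86.330327 = 76.871368.

76.87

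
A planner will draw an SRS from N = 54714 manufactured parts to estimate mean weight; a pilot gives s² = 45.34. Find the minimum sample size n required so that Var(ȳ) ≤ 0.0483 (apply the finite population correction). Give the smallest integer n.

923

Without fpc, n₀ = s²/D = 45.34/0.0483 = 938.7164.
With fpc, (1 − n/N)·s²/n ≤ D requires n ≥ n₀/(1 + n₀/N) = 938.7164/(1 + 938.7164/54714) = 922.8827.
Rounding up, n = 923.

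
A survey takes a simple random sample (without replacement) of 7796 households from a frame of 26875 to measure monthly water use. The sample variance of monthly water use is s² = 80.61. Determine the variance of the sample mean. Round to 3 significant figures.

Under SRS without replacement, Var(ȳ) = (1 − f)·s²/n with f = n/N = 7796/26875 = 0.29008372.
Var(ȳ) = (1 − 0.29008372)·80.61/7796 = 0.70991628·0.010339918 = 0.007340476.

0.00734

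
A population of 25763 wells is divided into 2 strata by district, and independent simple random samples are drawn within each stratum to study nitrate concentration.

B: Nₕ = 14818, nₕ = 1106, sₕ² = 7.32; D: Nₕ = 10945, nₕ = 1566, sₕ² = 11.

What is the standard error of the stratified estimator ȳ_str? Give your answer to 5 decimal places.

Var(ȳ_str) = Σₕ Wₕ²(1 − fₕ)sₕ²/nₕ with Wₕ = Nₕ/N, N = 25763.
B: Wₕ = 0.57516594; term = 0.57516594²·(1 − 0.07463895)·7.32/1106 = 0.0020260655.
D: Wₕ = 0.42483406; term = 0.42483406²·(1 − 0.14307903)·11/1566 = 0.0010863765.
Sum = 0.003112442.
SE = √(0.003112442) = 0.05579.

0.05579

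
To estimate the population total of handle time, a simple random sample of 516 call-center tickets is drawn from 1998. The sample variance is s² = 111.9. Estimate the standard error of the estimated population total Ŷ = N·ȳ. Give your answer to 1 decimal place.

Var(Ŷ) = N²·Var(ȳ) = N²·(1 − n/N)·s²/n.
f = 516/1998 = 0.25825826; Var(ȳ) = 0.74174174·111.9/516 = 0.16085446.
Var(Ŷ) = 1998² · 0.16085446 = 642131.65.
SE(Ŷ) = √(642131.65) = 801.3.

801.3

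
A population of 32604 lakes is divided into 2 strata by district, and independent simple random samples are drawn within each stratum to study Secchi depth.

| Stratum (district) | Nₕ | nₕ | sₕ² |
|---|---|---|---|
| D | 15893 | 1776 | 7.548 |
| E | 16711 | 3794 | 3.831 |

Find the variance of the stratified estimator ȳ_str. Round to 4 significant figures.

0.001102

Var(ȳ_str) = Σₕ Wₕ²(1 − fₕ)sₕ²/nₕ with Wₕ = Nₕ/N, N = 32604.
D: Wₕ = 0.48745553; term = 0.48745553²·(1 − 0.11174731)·7.548/1776 = 8.9700623 × 10^-4.
E: Wₕ = 0.51254447; term = 0.51254447²·(1 − 0.22703608)·3.831/3794 = 2.0503932 × 10^-4.
Sum = 0.0011020456.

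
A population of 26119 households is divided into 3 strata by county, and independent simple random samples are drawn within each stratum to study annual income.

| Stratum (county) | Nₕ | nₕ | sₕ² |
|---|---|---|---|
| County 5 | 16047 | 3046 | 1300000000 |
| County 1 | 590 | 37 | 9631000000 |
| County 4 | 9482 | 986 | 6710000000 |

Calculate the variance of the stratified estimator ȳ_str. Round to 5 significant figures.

1.0586 × 10^6

Var(ȳ_str) = Σₕ Wₕ²(1 − fₕ)sₕ²/nₕ with Wₕ = Nₕ/N, N = 26119.
County 5: Wₕ = 0.61438034; term = 0.61438034²·(1 − 0.18981741)·1300000000/3046 = 130518.17.
County 1: Wₕ = 0.02258892; term = 0.02258892²·(1 − 0.06271186)·9631000000/37 = 124489.78.
County 4: Wₕ = 0.36303074; term = 0.36303074²·(1 − 0.10398650)·6710000000/986 = 803613.03.
Sum = 1.058621 × 10^6.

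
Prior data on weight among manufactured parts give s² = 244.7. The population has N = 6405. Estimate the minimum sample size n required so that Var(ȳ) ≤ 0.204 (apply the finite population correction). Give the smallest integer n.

Without fpc, n₀ = s²/D = 244.7/0.204 = 1199.5098.
With fpc, (1 − n/N)·s²/n ≤ D requires n ≥ n₀/(1 + n₀/N) = 1199.5098/(1 + 1199.5098/6405) = 1010.3032.
Rounding up, n = 1011.

1011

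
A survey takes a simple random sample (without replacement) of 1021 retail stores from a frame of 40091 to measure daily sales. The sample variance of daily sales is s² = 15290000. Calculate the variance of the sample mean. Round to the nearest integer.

14594

Under SRS without replacement, Var(ȳ) = (1 − f)·s²/n with f = n/N = 1021/40091 = 0.02546706.
Var(ȳ) = (1 − 0.02546706)·15290000/1021 = 0.97453294·14975.514 = 14594.132.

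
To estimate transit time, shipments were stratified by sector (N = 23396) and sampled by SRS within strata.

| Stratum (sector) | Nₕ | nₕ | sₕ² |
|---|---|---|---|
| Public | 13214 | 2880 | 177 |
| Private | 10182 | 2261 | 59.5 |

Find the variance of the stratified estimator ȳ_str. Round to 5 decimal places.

0.01921

Var(ȳ_str) = Σₕ Wₕ²(1 − fₕ)sₕ²/nₕ with Wₕ = Nₕ/N, N = 23396.
Public: Wₕ = 0.56479740; term = 0.56479740²·(1 − 0.21795066)·177/2880 = 0.015332053.
Private: Wₕ = 0.43520260; term = 0.43520260²·(1 − 0.22205853)·59.5/2261 = 0.0038774507.
Sum = 0.019209504.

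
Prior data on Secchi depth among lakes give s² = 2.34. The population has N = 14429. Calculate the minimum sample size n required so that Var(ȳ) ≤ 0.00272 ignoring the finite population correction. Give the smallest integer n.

Without fpc, n₀ = s²/D = 2.34/0.00272 = 860.2941.
Rounding up, n = 861.

861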